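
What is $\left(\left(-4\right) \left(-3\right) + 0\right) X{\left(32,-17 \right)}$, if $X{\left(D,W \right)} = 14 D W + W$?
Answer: $-91596$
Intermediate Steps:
$X{\left(D,W \right)} = W + 14 D W$ ($X{\left(D,W \right)} = 14 D W + W = W + 14 D W$)
$\left(\left(-4\right) \left(-3\right) + 0\right) X{\left(32,-17 \right)} = \left(\left(-4\right) \left(-3\right) + 0\right) \left(- 17 \left(1 + 14 \cdot 32\right)\right) = \left(12 + 0\right) \left(- 17 \left(1 + 448\right)\right) = 12 \left(\left(-17\right) 449\right) = 12 \left(-7633\right) = -91596$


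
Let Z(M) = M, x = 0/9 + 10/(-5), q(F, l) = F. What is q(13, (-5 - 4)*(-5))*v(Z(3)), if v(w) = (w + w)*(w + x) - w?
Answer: 39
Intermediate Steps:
x = -2 (x = 0*(⅑) + 10*(-⅕) = 0 - 2 = -2)
v(w) = -w + 2*w*(-2 + w) (v(w) = (w + w)*(w - 2) - w = (2*w)*(-2 + w) - w = 2*w*(-2 + w) - w = -w + 2*w*(-2 + w))
q(13, (-5 - 4)*(-5))*v(Z(3)) = 13*(3*(-5 + 2*3)) = 13*(3*(-5 + 6)) = 13*(3*1) = 13*3 = 39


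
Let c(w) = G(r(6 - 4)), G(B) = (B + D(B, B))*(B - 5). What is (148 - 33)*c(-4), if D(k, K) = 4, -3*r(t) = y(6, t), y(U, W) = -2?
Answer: -20930/9 ≈ -2325.6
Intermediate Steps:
r(t) = 2/3 (r(t) = -1/3*(-2) = 2/3)
G(B) = (-5 + B)*(4 + B) (G(B) = (B + 4)*(B - 5) = (4 + B)*(-5 + B) = (-5 + B)*(4 + B))
c(w) = -182/9 (c(w) = -20 + (2/3)**2 - 1*2/3 = -20 + 4/9 - 2/3 = -182/9)
(148 - 33)*c(-4) = (148 - 33)*(-182/9) = 115*(-182/9) = -20930/9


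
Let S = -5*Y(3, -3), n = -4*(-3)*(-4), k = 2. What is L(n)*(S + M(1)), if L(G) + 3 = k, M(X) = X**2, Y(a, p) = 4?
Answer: 19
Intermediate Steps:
n = -48 (n = 12*(-4) = -48)
L(G) = -1 (L(G) = -3 + 2 = -1)
S = -20 (S = -5*4 = -20)
L(n)*(S + M(1)) = -(-20 + 1**2) = -(-20 + 1) = -1*(-19) = 19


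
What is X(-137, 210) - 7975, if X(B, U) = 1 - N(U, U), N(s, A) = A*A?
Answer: -52074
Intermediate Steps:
N(s, A) = A²
X(B, U) = 1 - U²
X(-137, 210) - 7975 = (1 - 1*210²) - 7975 = (1 - 1*44100) - 7975 = (1 - 44100) - 7975 = -44099 - 7975 = -52074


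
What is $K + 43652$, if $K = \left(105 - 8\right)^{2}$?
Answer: $53061$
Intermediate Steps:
$K = 9409$ ($K = 97^{2} = 9409$)
$K + 43652 = 9409 + 43652 = 53061$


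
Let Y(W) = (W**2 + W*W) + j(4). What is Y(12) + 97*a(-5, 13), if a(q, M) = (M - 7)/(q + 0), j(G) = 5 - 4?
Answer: 863/5 ≈ 172.60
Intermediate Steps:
j(G) = 1
a(q, M) = (-7 + M)/q
Y(W) = 1 + 2*W**2 (Y(W) = (W**2 + W*W) + 1 = (W**2 + W**2) + 1 = 2*W**2 + 1 = 1 + 2*W**2)
Y(12) + 97*a(-5, 13) = (1 + 2*12**2) + 97*((-7 + 13)/(-5)) = (1 + 2*144) + 97*(-1/5*6) = (1 + 288) + 97*(-6/5) = 289 - 582/5 = 863/5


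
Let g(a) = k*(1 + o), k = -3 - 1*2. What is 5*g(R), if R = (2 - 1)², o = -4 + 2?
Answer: 25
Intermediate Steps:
o = -2
k = -5 (k = -3 - 2 = -5)
R = 1 (R = 1² = 1)
g(a) = 5 (g(a) = -5*(1 - 2) = -5*(-1) = 5)
5*g(R) = 5*5 = 25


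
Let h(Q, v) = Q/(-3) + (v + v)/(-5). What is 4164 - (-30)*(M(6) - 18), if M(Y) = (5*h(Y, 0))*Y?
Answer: 1824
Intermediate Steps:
h(Q, v) = -2*v/5 - Q/3 (h(Q, v) = Q*(-⅓) + (2*v)*(-⅕) = -Q/3 - 2*v/5 = -2*v/5 - Q/3)
M(Y) = -5*Y²/3 (M(Y) = (5*(-⅖*0 - Y/3))*Y = (5*(0 - Y/3))*Y = (5*(-Y/3))*Y = (-5*Y/3)*Y = -5*Y²/3)
4164 - (-30)*(M(6) - 18) = 4164 - (-30)*(-5/3*6² - 18) = 4164 - (-30)*(-5/3*36 - 18) = 4164 - (-30)*(-60 - 18) = 4164 - (-30)*(-78) = 4164 - 1*2340 = 4164 - 2340 = 1824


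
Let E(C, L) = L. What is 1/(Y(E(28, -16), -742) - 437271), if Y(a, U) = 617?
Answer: -1/436654 ≈ -2.2901e-6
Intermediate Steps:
1/(Y(E(28, -16), -742) - 437271) = 1/(617 - 437271) = 1/(-436654) = -1/436654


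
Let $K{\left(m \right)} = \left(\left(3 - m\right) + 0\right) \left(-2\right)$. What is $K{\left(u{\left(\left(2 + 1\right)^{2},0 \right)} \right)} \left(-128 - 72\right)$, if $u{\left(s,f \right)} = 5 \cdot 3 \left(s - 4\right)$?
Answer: $-28800$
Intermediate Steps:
$u{\left(s,f \right)} = -60 + 15 s$ ($u{\left(s,f \right)} = 5 \cdot 3 \left(-4 + s\right) = 5 \left(-12 + 3 s\right) = -60 + 15 s$)
$K{\left(m \right)} = -6 + 2 m$ ($K{\left(m \right)} = \left(3 - m\right) \left(-2\right) = -6 + 2 m$)
$K{\left(u{\left(\left(2 + 1\right)^{2},0 \right)} \right)} \left(-128 - 72\right) = \left(-6 + 2 \left(-60 + 15 \left(2 + 1\right)^{2}\right)\right) \left(-128 - 72\right) = \left(-6 + 2 \left(-60 + 15 \cdot 3^{2}\right)\right) \left(-200\right) = \left(-6 + 2 \left(-60 + 15 \cdot 9\right)\right) \left(-200\right) = \left(-6 + 2 \left(-60 + 135\right)\right) \left(-200\right) = \left(-6 + 2 \cdot 75\right) \left(-200\right) = \left(-6 + 150\right) \left(-200\right) = 144 \left(-200\right) = -28800$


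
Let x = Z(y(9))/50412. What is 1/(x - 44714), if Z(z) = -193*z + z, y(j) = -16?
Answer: -4201/187843258 ≈ -2.2364e-5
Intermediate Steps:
Z(z) = -192*z
x = 256/4201 (x = -192*(-16)/50412 = 3072*(1/50412) = 256/4201 ≈ 0.060938)
1/(x - 44714) = 1/(256/4201 - 44714) = 1/(-187843258/4201) = -4201/187843258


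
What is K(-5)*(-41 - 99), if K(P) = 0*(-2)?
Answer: 0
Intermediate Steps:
K(P) = 0
K(-5)*(-41 - 99) = 0*(-41 - 99) = 0*(-140) = 0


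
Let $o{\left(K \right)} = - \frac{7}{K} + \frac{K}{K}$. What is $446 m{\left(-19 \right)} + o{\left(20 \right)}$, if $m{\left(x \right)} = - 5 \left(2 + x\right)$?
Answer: $\frac{758213}{20} \approx 37911.0$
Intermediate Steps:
$m{\left(x \right)} = -10 - 5 x$
$o{\left(K \right)} = 1 - \frac{7}{K}$ ($o{\left(K \right)} = - \frac{7}{K} + 1 = 1 - \frac{7}{K}$)
$446 m{\left(-19 \right)} + o{\left(20 \right)} = 446 \left(-10 - -95\right) + \frac{-7 + 20}{20} = 446 \left(-10 + 95\right) + \frac{1}{20} \cdot 13 = 446 \cdot 85 + \frac{13}{20} = 37910 + \frac{13}{20} = \frac{758213}{20}$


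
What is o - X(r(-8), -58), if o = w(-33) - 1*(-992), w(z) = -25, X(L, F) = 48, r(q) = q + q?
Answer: 919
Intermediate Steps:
r(q) = 2*q
o = 967 (o = -25 - 1*(-992) = -25 + 992 = 967)
o - X(r(-8), -58) = 967 - 1*48 = 967 - 48 = 919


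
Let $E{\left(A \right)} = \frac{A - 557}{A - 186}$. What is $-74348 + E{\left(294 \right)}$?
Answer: $- \frac{8029847}{108} \approx -74350.0$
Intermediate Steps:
$E{\left(A \right)} = \frac{-557 + A}{-186 + A}$
$-74348 + E{\left(294 \right)} = -74348 + \frac{-557 + 294}{-186 + 294} = -74348 + \frac{1}{108} \left(-263\right) = -74348 - \frac{263}{108} = - \frac{8029847}{108}$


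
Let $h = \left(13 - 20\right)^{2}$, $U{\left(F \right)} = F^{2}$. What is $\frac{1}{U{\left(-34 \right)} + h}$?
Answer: $\frac{1}{1205} \approx 0.00082988$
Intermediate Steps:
$h = 49$ ($h = \left(-7\right)^{2} = 49$)
$\frac{1}{U{\left(-34 \right)} + h} = \frac{1}{\left(-34\right)^{2} + 49} = \frac{1}{1156 + 49} = \frac{1}{1205}$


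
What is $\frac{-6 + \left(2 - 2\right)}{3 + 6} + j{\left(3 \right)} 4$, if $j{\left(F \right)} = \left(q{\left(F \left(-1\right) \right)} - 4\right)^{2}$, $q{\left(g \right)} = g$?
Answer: $\frac{586}{3} \approx 195.33$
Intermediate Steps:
$j{\left(F \right)} = \left(-4 - F\right)^{2}$ ($j{\left(F \right)} = \left(F \left(-1\right) - 4\right)^{2} = \left(- F - 4\right)^{2} = \left(-4 - F\right)^{2}$)
$\frac{-6 + \left(2 - 2\right)}{3 + 6} + j{\left(3 \right)} 4 = \frac{-6 + \left(2 - 2\right)}{3 + 6} + \left(4 + 3\right)^{2} \cdot 4 = \frac{-6 + \left(2 - 2\right)}{9} + 7^{2} \cdot 4 = \left(-6 + 0\right) \frac{1}{9} + 49 \cdot 4 = \left(-6\right) \frac{1}{9} + 196 = - \frac{2}{3} + 196 = \frac{586}{3}$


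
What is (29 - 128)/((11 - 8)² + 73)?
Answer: -99/82 ≈ -1.2073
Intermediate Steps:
(29 - 128)/((11 - 8)² + 73) = -99/(3² + 73) = -99/(9 + 73) = -99/82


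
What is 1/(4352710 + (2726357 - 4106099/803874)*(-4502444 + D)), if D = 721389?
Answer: -803874/8286720740231391005 ≈ -9.7007e-14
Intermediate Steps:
1/(4352710 + (2726357 - 4106099/803874)*(-4502444 + D)) = 1/(4352710 + (2726357 - 4106099/803874)*(-4502444 + 721389)) = 1/(4352710 + (2726357 - 4106099*1/803874)*(-3781055)) = 1/(4352710 + (2726357 - 4106099/803874)*(-3781055)) = 1/(4352710 + (2191643400919/803874)*(-3781055)) = 1/(4352710 - 8286724239261789545/803874) = 1/(-8286720740231391005/803874) = -803874/8286720740231391005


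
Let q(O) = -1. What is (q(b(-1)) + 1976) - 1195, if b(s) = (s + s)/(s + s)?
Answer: 780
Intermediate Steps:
b(s) = 1 (b(s) = (2*s)/((2*s)) = (2*s)*(1/(2*s)) = 1)
(q(b(-1)) + 1976) - 1195 = (-1 + 1976) - 1195 = 1975 - 1195 = 780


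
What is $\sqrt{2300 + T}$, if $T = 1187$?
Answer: $\sqrt{3487} \approx 59.051$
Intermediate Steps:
$\sqrt{2300 + T} = \sqrt{2300 + 1187} = \sqrt{3487}$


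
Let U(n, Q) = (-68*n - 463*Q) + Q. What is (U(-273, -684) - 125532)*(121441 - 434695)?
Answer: -65482616160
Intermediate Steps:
U(n, Q) = -462*Q - 68*n (U(n, Q) = (-463*Q - 68*n) + Q = -462*Q - 68*n)
(U(-273, -684) - 125532)*(121441 - 434695) = ((-462*(-684) - 68*(-273)) - 125532)*(121441 - 434695) = ((316008 + 18564) - 125532)*(-313254) = (334572 - 125532)*(-313254) = 209040*(-313254) = -65482616160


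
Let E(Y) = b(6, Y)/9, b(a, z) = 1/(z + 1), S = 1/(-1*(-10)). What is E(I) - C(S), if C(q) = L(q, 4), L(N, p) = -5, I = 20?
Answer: 946/189 ≈ 5.0053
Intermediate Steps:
S = ⅒ (S = 1/10 = ⅒ ≈ 0.10000)
b(a, z) = 1/(1 + z)
C(q) = -5
E(Y) = 1/(9*(1 + Y)) (E(Y) = 1/((1 + Y)*9) = (⅑)/(1 + Y) = 1/(9*(1 + Y)))
E(I) - C(S) = 1/(9*(1 + 20)) - 1*(-5) = (⅑)/21 + 5 = (⅑)*(1/21) + 5 = 1/189 + 5 = 946/189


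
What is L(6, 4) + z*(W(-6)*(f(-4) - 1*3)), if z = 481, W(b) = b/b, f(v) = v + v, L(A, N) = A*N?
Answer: -5267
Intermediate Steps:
f(v) = 2*v
W(b) = 1
L(6, 4) + z*(W(-6)*(f(-4) - 1*3)) = 6*4 + 481*(1*(2*(-4) - 1*3)) = 24 + 481*(1*(-8 - 3)) = 24 + 481*(1*(-11)) = 24 + 481*(-11) = 24 - 5291 = -5267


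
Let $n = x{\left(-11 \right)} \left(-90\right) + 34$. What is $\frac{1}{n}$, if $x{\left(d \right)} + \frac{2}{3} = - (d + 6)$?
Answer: $- \frac{1}{356} \approx -0.002809$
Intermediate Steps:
$x{\left(d \right)} = - \frac{20}{3} - d$ ($x{\left(d \right)} = - \frac{2}{3} - \left(d + 6\right) = - \frac{2}{3} - \left(6 + d\right) = - \frac{20}{3} - d$)
$n = -356$ ($n = \left(- \frac{20}{3} - -11\right) \left(-90\right) + 34 = \left(- \frac{20}{3} + 11\right) \left(-90\right) + 34 = \frac{13}{3} \left(-90\right) + 34 = -390 + 34 = -356$)
$\frac{1}{n} = \frac{1}{-356} = - \frac{1}{356}$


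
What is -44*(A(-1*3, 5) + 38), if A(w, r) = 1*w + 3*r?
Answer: -2200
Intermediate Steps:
A(w, r) = w + 3*r
-44*(A(-1*3, 5) + 38) = -44*((-1*3 + 3*5) + 38) = -44*((-3 + 15) + 38) = -44*(12 + 38) = -44*50 = -2200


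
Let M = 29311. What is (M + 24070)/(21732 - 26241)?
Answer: -53381/4509 ≈ -11.839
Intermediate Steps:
(M + 24070)/(21732 - 26241) = (29311 + 24070)/(21732 - 26241) = 53381/(-4509) = 53381*(-1/4509) = -53381/4509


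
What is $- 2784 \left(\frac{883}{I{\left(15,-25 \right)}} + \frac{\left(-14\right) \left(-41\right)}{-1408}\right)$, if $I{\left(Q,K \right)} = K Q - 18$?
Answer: $\frac{21298267}{2882} \approx 7390.1$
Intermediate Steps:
$I{\left(Q,K \right)} = -18 + K Q$
$- 2784 \left(\frac{883}{I{\left(15,-25 \right)}} + \frac{\left(-14\right) \left(-41\right)}{-1408}\right) = - 2784 \left(\frac{883}{-18 - 375} + \frac{\left(-14\right) \left(-41\right)}{-1408}\right) = - 2784 \left(\frac{883}{-18 - 375} + 574 \left(- \frac{1}{1408}\right)\right) = - 2784 \left(\frac{883}{-393} - \frac{287}{704}\right) = - 2784 \left(883 \left(- \frac{1}{393}\right) - \frac{287}{704}\right) = - 2784 \left(- \frac{883}{393} - \frac{287}{704}\right) = \left(-2784\right) \left(- \frac{734423}{276672}\right) = \frac{21298267}{2882}$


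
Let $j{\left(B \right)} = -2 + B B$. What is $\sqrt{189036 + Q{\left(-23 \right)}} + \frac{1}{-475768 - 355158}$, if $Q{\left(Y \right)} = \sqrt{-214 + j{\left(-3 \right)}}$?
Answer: $- \frac{1}{830926} + \sqrt{189036 + 3 i \sqrt{23}} \approx 434.78 + 0.016546 i$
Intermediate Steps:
$j{\left(B \right)} = -2 + B^{2}$
$Q{\left(Y \right)} = 3 i \sqrt{23}$ ($Q{\left(Y \right)} = \sqrt{-214 - \left(2 - \left(-3\right)^{2}\right)} = \sqrt{-214 + \left(-2 + 9\right)} = \sqrt{-214 + 7} = \sqrt{-207} = 3 i \sqrt{23}$)
$\sqrt{189036 + Q{\left(-23 \right)}} + \frac{1}{-475768 - 355158} = \sqrt{189036 + 3 i \sqrt{23}} + \frac{1}{-475768 - 355158} = \sqrt{189036 + 3 i \sqrt{23}} + \frac{1}{-830926} = \sqrt{189036 + 3 i \sqrt{23}} - \frac{1}{830926} = - \frac{1}{830926} + \sqrt{189036 + 3 i \sqrt{23}}$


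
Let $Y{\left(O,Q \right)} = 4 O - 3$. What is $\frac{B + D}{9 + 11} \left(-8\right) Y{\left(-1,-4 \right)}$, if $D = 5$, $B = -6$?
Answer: $- \frac{14}{5} \approx -2.8$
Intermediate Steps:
$Y{\left(O,Q \right)} = -3 + 4 O$
$\frac{B + D}{9 + 11} \left(-8\right) Y{\left(-1,-4 \right)} = \frac{-6 + 5}{9 + 11} \left(-8\right) \left(-3 + 4 \left(-1\right)\right) = - \frac{1}{20} \left(-8\right) \left(-3 - 4\right) = \left(-1\right) \frac{1}{20} \left(-8\right) \left(-7\right) = \left(- \frac{1}{20}\right) \left(-8\right) \left(-7\right) = \frac{2}{5} \left(-7\right) = - \frac{14}{5}$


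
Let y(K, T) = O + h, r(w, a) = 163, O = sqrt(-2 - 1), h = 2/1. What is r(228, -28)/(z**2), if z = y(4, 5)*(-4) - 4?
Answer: 163/(16*(3 + I*sqrt(3))**2) ≈ 0.42448 - 0.73522*I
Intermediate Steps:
h = 2 (h = 2*1 = 2)
O = I*sqrt(3) (O = sqrt(-3) = I*sqrt(3) ≈ 1.732*I)
y(K, T) = 2 + I*sqrt(3) (y(K, T) = I*sqrt(3) + 2 = 2 + I*sqrt(3))
z = -12 - 4*I*sqrt(3) (z = (2 + I*sqrt(3))*(-4) - 4 = (-8 - 4*I*sqrt(3)) - 4 = -12 - 4*I*sqrt(3) ≈ -12.0 - 6.9282*I)
r(228, -28)/(z**2) = 163/((-12 - 4*I*sqrt(3))**2) = 163/(-12 - 4*I*sqrt(3))**2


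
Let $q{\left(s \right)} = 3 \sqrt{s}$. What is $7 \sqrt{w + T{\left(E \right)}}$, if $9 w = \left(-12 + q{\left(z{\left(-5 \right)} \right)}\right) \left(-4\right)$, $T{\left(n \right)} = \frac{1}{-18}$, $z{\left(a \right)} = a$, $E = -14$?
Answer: $\frac{7 \sqrt{190 - 48 i \sqrt{5}}}{6} \approx 16.668 - 4.3824 i$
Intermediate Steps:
$T{\left(n \right)} = - \frac{1}{18}$
$w = \frac{16}{3} - \frac{4 i \sqrt{5}}{3}$ ($w = \frac{\left(-12 + 3 \sqrt{-5}\right) \left(-4\right)}{9} = \frac{\left(-12 + 3 i \sqrt{5}\right) \left(-4\right)}{9} = \frac{48 - 12 i \sqrt{5}}{9} = \frac{16}{3} - \frac{4 i \sqrt{5}}{3} \approx 5.3333 - 2.9814 i$)
$7 \sqrt{w + T{\left(E \right)}} = 7 \sqrt{\left(\frac{16}{3} - \frac{4 i \sqrt{5}}{3}\right) - \frac{1}{18}} = 7 \sqrt{\frac{95}{18} - \frac{4 i \sqrt{5}}{3}}$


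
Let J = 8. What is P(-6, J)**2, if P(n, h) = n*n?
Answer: 1296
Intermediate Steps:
P(n, h) = n**2
P(-6, J)**2 = ((-6)**2)**2 = 36**2 = 1296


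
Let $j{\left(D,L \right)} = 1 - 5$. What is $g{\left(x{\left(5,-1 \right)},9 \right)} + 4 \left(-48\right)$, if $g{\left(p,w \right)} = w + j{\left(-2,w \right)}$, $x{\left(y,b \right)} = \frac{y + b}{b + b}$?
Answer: $-187$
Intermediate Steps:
$j{\left(D,L \right)} = -4$ ($j{\left(D,L \right)} = 1 - 5 = -4$)
$x{\left(y,b \right)} = \frac{b + y}{2 b}$
$g{\left(p,w \right)} = -4 + w$ ($g{\left(p,w \right)} = w - 4 = -4 + w$)
$g{\left(x{\left(5,-1 \right)},9 \right)} + 4 \left(-48\right) = \left(-4 + 9\right) + 4 \left(-48\right) = 5 - 192 = -187$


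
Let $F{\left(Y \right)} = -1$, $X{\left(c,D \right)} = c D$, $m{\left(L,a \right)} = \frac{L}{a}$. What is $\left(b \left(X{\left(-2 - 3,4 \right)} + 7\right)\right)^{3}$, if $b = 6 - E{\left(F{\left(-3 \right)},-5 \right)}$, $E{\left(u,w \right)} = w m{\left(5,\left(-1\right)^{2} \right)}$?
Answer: $-65450827$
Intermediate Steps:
$X{\left(c,D \right)} = D c$
$E{\left(u,w \right)} = 5 w$ ($E{\left(u,w \right)} = w \frac{5}{\left(-1\right)^{2}} = w \frac{5}{1} = w 5 \cdot 1 = w 5 = 5 w$)
$b = 31$ ($b = 6 - 5 \left(-5\right) = 6 - -25 = 6 + 25 = 31$)
$\left(b \left(X{\left(-2 - 3,4 \right)} + 7\right)\right)^{3} = \left(31 \left(4 \left(-2 - 3\right) + 7\right)\right)^{3} = \left(31 \left(4 \left(-5\right) + 7\right)\right)^{3} = \left(31 \left(-20 + 7\right)\right)^{3} = \left(31 \left(-13\right)\right)^{3} = \left(-403\right)^{3} = -65450827$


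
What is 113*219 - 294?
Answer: 24453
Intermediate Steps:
113*219 - 294 = 24747 - 294 = 24453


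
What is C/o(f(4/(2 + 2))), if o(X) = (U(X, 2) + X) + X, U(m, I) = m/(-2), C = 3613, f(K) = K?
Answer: 7226/3 ≈ 2408.7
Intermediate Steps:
U(m, I) = -m/2 (U(m, I) = m*(-1/2) = -m/2)
o(X) = 3*X/2 (o(X) = (-X/2 + X) + X = X/2 + X = 3*X/2)
C/o(f(4/(2 + 2))) = 3613/((3*(4/(2 + 2))/2)) = 3613/((3*(4/4)/2)) = 3613/((3*((1/4)*4)/2)) = 3613/(((3/2)*1)) = 3613/(3/2) = 3613*(2/3) = 7226/3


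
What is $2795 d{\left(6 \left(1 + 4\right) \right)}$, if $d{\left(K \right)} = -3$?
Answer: $-8385$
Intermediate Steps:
$2795 d{\left(6 \left(1 + 4\right) \right)} = 2795 \left(-3\right) = -8385$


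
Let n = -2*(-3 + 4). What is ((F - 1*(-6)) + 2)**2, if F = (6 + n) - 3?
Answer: 81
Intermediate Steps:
n = -2 (n = -2*1 = -2)
F = 1 (F = (6 - 2) - 3 = 4 - 3 = 1)
((F - 1*(-6)) + 2)**2 = ((1 - 1*(-6)) + 2)**2 = ((1 + 6) + 2)**2 = (7 + 2)**2 = 9**2 = 81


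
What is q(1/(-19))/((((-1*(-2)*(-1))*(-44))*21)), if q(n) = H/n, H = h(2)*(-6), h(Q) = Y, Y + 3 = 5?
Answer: 19/154 ≈ 0.12338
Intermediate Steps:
Y = 2 (Y = -3 + 5 = 2)
h(Q) = 2
H = -12 (H = 2*(-6) = -12)
q(n) = -12/n
q(1/(-19))/((((-1*(-2)*(-1))*(-44))*21)) = (-12/(1/(-19)))/((((-1*(-2)*(-1))*(-44))*21)) = (-12/(-1/19))/((((2*(-1))*(-44))*21)) = (-12*(-19))/((-2*(-44)*21)) = 228/((88*21)) = 228/1848 = 228*(1/1848) = 19/154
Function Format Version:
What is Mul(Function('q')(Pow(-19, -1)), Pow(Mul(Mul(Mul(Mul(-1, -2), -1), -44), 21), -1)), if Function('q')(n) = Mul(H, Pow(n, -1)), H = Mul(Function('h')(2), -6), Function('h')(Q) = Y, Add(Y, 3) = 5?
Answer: Rational(19, 154) ≈ 0.12338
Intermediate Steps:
Y = 2 (Y = Add(-3, 5) = 2)
Function('h')(Q) = 2
H = -12 (H = Mul(2, -6) = -12)
Function('q')(n) = Mul(-12, Pow(n, -1))
Mul(Function('q')(Pow(-19, -1)), Pow(Mul(Mul(Mul(Mul(-1, -2), -1), -44), 21), -1)) = Mul(Mul(-12, Pow(Pow(-19, -1), -1)), Pow(Mul(Mul(Mul(Mul(-1, -2), -1), -44), 21), -1)) = Mul(Mul(-12, Pow(Rational(-1, 19), -1)), Pow(Mul(Mul(Mul(2, -1), -44), 21), -1)) = Mul(Mul(-12, -19), Pow(Mul(Mul(-2, -44), 21), -1)) = Mul(228, Pow(Mul(88, 21), -1)) = Mul(228, Pow(1848, -1)) = Mul(228, Rational(1, 1848)) = Rational(19, 154)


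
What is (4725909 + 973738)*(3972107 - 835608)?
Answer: 17876937115853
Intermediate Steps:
(4725909 + 973738)*(3972107 - 835608) = 5699647*3136499 = 17876937115853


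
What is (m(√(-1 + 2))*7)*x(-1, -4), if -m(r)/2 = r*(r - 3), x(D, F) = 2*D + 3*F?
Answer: -392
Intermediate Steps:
m(r) = -2*r*(-3 + r) (m(r) = -2*r*(r - 3) = -2*r*(-3 + r))
(m(√(-1 + 2))*7)*x(-1, -4) = ((2*√(-1 + 2)*(3 - √(-1 + 2)))*7)*(2*(-1) + 3*(-4)) = ((2*√1*(3 - √1))*7)*(-2 - 12) = ((2*1*(3 - 1*1))*7)*(-14) = ((2*1*(3 - 1))*7)*(-14) = ((2*1*2)*7)*(-14) = (4*7)*(-14) = 28*(-14) = -392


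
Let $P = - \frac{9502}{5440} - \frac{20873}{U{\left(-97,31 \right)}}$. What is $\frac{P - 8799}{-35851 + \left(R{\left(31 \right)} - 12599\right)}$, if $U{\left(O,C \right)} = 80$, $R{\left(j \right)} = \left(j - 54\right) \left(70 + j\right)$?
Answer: $\frac{24647713}{138102560} \approx 0.17847$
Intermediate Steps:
$R{\left(j \right)} = \left(-54 + j\right) \left(70 + j\right)$
$P = - \frac{714433}{2720}$ ($P = - \frac{9502}{5440} - \frac{20873}{80} = \left(-9502\right) \frac{1}{5440} - \frac{20873}{80} = - \frac{4751}{2720} - \frac{20873}{80} = - \frac{714433}{2720} \approx -262.66$)
$\frac{P - 8799}{-35851 + \left(R{\left(31 \right)} - 12599\right)} = \frac{- \frac{714433}{2720} - 8799}{-35851 + \left(\left(-3780 + 31^{2} + 16 \cdot 31\right) - 12599\right)} = \frac{- \frac{714433}{2720} - 8799}{-35851 + \left(\left(-3780 + 961 + 496\right) - 12599\right)} = - \frac{24647713}{2720 \left(-35851 - 14922\right)} = - \frac{24647713}{2720 \left(-50773\right)} = \left(- \frac{24647713}{2720}\right) \left(- \frac{1}{50773}\right) = \frac{24647713}{138102560}$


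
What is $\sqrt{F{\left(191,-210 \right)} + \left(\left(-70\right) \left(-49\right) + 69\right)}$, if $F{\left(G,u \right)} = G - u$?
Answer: $10 \sqrt{39} \approx 62.45$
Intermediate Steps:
$\sqrt{F{\left(191,-210 \right)} + \left(\left(-70\right) \left(-49\right) + 69\right)} = \sqrt{\left(191 - -210\right) + \left(\left(-70\right) \left(-49\right) + 69\right)} = \sqrt{\left(191 + 210\right) + \left(3430 + 69\right)} = \sqrt{401 + 3499} = \sqrt{3900} = 10 \sqrt{39}$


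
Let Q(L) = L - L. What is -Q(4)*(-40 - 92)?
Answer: 0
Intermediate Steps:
Q(L) = 0
-Q(4)*(-40 - 92) = -0*(-40 - 92) = -0*(-132) = -1*0 = 0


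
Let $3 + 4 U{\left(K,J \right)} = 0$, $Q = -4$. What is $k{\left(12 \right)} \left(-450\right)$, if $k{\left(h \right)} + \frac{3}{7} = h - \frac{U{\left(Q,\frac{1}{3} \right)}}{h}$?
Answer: $- \frac{293175}{56} \approx -5235.3$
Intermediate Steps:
$U{\left(K,J \right)} = - \frac{3}{4}$ ($U{\left(K,J \right)} = - \frac{3}{4} + \frac{1}{4} \cdot 0 = - \frac{3}{4} + 0 = - \frac{3}{4}$)
$k{\left(h \right)} = - \frac{3}{7} + h + \frac{3}{4 h}$ ($k{\left(h \right)} = - \frac{3}{7} + \left(h - - \frac{3}{4 h}\right) = - \frac{3}{7} + \left(h + \frac{3}{4 h}\right) = - \frac{3}{7} + h + \frac{3}{4 h}$)
$k{\left(12 \right)} \left(-450\right) = \left(- \frac{3}{7} + 12 + \frac{3}{4 \cdot 12}\right) \left(-450\right) = \left(- \frac{3}{7} + 12 + \frac{3}{4} \cdot \frac{1}{12}\right) \left(-450\right) = \left(- \frac{3}{7} + 12 + \frac{1}{16}\right) \left(-450\right) = \frac{1303}{112} \left(-450\right) = - \frac{293175}{56}$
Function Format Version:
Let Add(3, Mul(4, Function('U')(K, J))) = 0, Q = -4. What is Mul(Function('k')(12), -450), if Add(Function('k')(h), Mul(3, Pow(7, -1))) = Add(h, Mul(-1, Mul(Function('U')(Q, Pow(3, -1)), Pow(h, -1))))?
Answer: Rational(-293175, 56) ≈ -5235.3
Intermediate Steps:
Function('U')(K, J) = Rational(-3, 4) (Function('U')(K, J) = Add(Rational(-3, 4), Mul(Rational(1, 4), 0)) = Add(Rational(-3, 4), 0) = Rational(-3, 4))
Function('k')(h) = Add(Rational(-3, 7), h, Mul(Rational(3, 4), Pow(h, -1))) (Function('k')(h) = Add(Rational(-3, 7), Add(h, Mul(-1, Mul(Rational(-3, 4), Pow(h, -1))))) = Add(Rational(-3, 7), Add(h, Mul(Rational(3, 4), Pow(h, -1)))) = Add(Rational(-3, 7), h, Mul(Rational(3, 4), Pow(h, -1))))
Mul(Function('k')(12), -450) = Mul(Add(Rational(-3, 7), 12, Mul(Rational(3, 4), Pow(12, -1))), -450) = Mul(Add(Rational(-3, 7), 12, Mul(Rational(3, 4), Rational(1, 12))), -450) = Mul(Add(Rational(-3, 7), 12, Rational(1, 16)), -450) = Mul(Rational(1303, 112), -450) = Rational(-293175, 56)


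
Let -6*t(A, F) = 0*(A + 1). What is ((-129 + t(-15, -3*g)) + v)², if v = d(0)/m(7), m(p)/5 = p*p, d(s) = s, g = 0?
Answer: 16641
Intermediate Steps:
t(A, F) = 0 (t(A, F) = -0*(A + 1) = -0*(1 + A) = -⅙*0 = 0)
m(p) = 5*p² (m(p) = 5*(p*p) = 5*p²)
v = 0 (v = 0/((5*7²)) = 0/((5*49)) = 0/245 = 0*(1/245) = 0)
((-129 + t(-15, -3*g)) + v)² = ((-129 + 0) + 0)² = (-129 + 0)² = (-129)² = 16641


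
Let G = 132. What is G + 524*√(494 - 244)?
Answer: 132 + 2620*√10 ≈ 8417.2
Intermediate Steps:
G + 524*√(494 - 244) = 132 + 524*√(494 - 244) = 132 + 524*√250 = 132 + 524*(5*√10) = 132 + 2620*√10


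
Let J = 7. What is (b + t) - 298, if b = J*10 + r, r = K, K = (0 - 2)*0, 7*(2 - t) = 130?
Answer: -1712/7 ≈ -244.57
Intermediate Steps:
t = -116/7 (t = 2 - 1/7*130 = 2 - 130/7 = -116/7 ≈ -16.571)
K = 0 (K = -2*0 = 0)
r = 0
b = 70 (b = 7*10 + 0 = 70 + 0 = 70)
(b + t) - 298 = (70 - 116/7) - 298 = 374/7 - 298 = -1712/7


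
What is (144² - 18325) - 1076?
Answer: 1335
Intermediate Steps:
(144² - 18325) - 1076 = (20736 - 18325) - 1076 = 2411 - 1076 = 1335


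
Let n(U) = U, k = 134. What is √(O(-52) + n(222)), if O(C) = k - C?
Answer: 2*√102 ≈ 20.199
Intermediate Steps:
O(C) = 134 - C
√(O(-52) + n(222)) = √((134 - 1*(-52)) + 222) = √((134 + 52) + 222) = √(186 + 222) = √408 = 2*√102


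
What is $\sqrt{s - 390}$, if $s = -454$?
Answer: $2 i \sqrt{211} \approx 29.052 i$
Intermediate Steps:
$\sqrt{s - 390} = \sqrt{-454 - 390} = \sqrt{-844} = 2 i \sqrt{211}$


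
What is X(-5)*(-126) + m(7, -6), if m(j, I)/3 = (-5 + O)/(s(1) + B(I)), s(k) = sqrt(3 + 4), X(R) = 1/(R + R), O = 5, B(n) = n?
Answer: 63/5 ≈ 12.600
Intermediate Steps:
X(R) = 1/(2*R)
s(k) = sqrt(7)
m(j, I) = 0 (m(j, I) = 3*((-5 + 5)/(sqrt(7) + I)) = 3*(0/(I + sqrt(7))) = 3*0 = 0)
X(-5)*(-126) + m(7, -6) = ((1/2)/(-5))*(-126) + 0 = ((1/2)*(-1/5))*(-126) + 0 = -1/10*(-126) + 0 = 63/5 + 0 = 63/5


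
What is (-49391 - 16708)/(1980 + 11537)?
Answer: -66099/13517 ≈ -4.8901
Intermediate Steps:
(-49391 - 16708)/(1980 + 11537) = -66099/13517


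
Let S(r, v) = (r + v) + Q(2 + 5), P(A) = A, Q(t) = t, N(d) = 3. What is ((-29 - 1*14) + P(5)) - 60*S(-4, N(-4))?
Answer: -398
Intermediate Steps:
S(r, v) = 7 + r + v (S(r, v) = (r + v) + (2 + 5) = (r + v) + 7 = 7 + r + v)
((-29 - 1*14) + P(5)) - 60*S(-4, N(-4)) = ((-29 - 1*14) + 5) - 60*(7 - 4 + 3) = ((-29 - 14) + 5) - 60*6 = (-43 + 5) - 360 = -38 - 360 = -398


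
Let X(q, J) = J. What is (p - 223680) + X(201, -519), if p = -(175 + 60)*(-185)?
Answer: -180724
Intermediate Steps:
p = 43475 (p = -235*(-185) = -1*(-43475) = 43475)
(p - 223680) + X(201, -519) = (43475 - 223680) - 519 = -180205 - 519 = -180724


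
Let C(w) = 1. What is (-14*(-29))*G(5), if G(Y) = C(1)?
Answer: 406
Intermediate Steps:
G(Y) = 1
(-14*(-29))*G(5) = -14*(-29)*1 = 406*1 = 406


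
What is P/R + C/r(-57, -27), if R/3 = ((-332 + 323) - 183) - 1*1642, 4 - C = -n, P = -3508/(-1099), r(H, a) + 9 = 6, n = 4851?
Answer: -4892788219/3023349 ≈ -1618.3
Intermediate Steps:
r(H, a) = -3 (r(H, a) = -9 + 6 = -3)
P = 3508/1099 (P = -3508*(-1/1099) = 3508/1099 ≈ 3.1920)
C = 4855 (C = 4 - (-1)*4851 = 4 - 1*(-4851) = 4 + 4851 = 4855)
R = -5502 (R = 3*(((-332 + 323) - 183) - 1*1642) = 3*((-9 - 183) - 1642) = 3*(-192 - 1642) = 3*(-1834) = -5502)
P/R + C/r(-57, -27) = (3508/1099)/(-5502) + 4855/(-3) = (3508/1099)*(-1/5502) + 4855*(-1/3) = -1754/3023349 - 4855/3 = -4892788219/3023349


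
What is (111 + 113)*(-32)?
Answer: -7168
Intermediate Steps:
(111 + 113)*(-32) = 224*(-32) = -7168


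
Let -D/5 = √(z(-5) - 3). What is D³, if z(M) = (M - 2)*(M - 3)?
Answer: -6625*√53 ≈ -48231.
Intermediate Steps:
z(M) = (-3 + M)*(-2 + M) (z(M) = (-2 + M)*(-3 + M) = (-3 + M)*(-2 + M))
D = -5*√53 (D = -5*√((6 + (-5)² - 5*(-5)) - 3) = -5*√((6 + 25 + 25) - 3) = -5*√(56 - 3) = -5*√53 ≈ -36.401)
D³ = (-5*√53)³ = -6625*√53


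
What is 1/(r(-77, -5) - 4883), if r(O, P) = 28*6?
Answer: -1/4715 ≈ -0.00021209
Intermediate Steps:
r(O, P) = 168
1/(r(-77, -5) - 4883) = 1/(168 - 4883) = 1/(-4715) = -1/4715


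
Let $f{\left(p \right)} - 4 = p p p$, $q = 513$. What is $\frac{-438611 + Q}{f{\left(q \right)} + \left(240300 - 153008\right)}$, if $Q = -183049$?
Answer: $- \frac{621660}{135092993} \approx -0.0046017$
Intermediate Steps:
$f{\left(p \right)} = 4 + p^{3}$ ($f{\left(p \right)} = 4 + p p p = 4 + p^{2} p = 4 + p^{3}$)
$\frac{-438611 + Q}{f{\left(q \right)} + \left(240300 - 153008\right)} = \frac{-438611 - 183049}{\left(4 + 513^{3}\right) + \left(240300 - 153008\right)} = - \frac{621660}{\left(4 + 135005697\right) + \left(240300 - 153008\right)} = - \frac{621660}{135005701 + 87292} = - \frac{621660}{135092993}$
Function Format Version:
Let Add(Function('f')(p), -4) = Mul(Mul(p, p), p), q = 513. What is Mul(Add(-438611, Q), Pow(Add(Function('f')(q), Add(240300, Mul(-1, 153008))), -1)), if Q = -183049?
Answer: Rational(-621660, 135092993) ≈ -0.0046017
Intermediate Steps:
Function('f')(p) = Add(4, Pow(p, 3)) (Function('f')(p) = Add(4, Mul(Mul(p, p), p)) = Add(4, Mul(Pow(p, 2), p)) = Add(4, Pow(p, 3)))
Mul(Add(-438611, Q), Pow(Add(Function('f')(q), Add(240300, Mul(-1, 153008))), -1)) = Mul(Add(-438611, -183049), Pow(Add(Add(4, Pow(513, 3)), Add(240300, Mul(-1, 153008))), -1)) = Mul(-621660, Pow(Add(Add(4, 135005697), Add(240300, -153008)), -1)) = Mul(-621660, Pow(Add(135005701, 87292), -1)) = Mul(-621660, Pow(135092993, -1)) = Mul(-621660, Rational(1, 135092993)) = Rational(-621660, 135092993)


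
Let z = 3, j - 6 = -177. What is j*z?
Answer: -513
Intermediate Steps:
j = -171 (j = 6 - 177 = -171)
j*z = -171*3 = -513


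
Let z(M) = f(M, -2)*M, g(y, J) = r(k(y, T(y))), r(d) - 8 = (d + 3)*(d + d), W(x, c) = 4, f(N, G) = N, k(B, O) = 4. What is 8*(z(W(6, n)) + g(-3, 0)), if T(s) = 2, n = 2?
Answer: 640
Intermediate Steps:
r(d) = 8 + 2*d*(3 + d) (r(d) = 8 + (d + 3)*(d + d) = 8 + (3 + d)*(2*d) = 8 + 2*d*(3 + d))
g(y, J) = 64 (g(y, J) = 8 + 2*4**2 + 6*4 = 8 + 2*16 + 24 = 8 + 32 + 24 = 64)
z(M) = M**2 (z(M) = M*M = M**2)
8*(z(W(6, n)) + g(-3, 0)) = 8*(4**2 + 64) = 8*(16 + 64) = 8*80 = 640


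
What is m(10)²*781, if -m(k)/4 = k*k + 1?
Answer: 127471696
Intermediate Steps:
m(k) = -4 - 4*k² (m(k) = -4*(k*k + 1) = -4*(k² + 1) = -4*(1 + k²) = -4 - 4*k²)
m(10)²*781 = (-4 - 4*10²)²*781 = (-4 - 4*100)²*781 = (-4 - 400)²*781 = (-404)²*781 = 163216*781 = 127471696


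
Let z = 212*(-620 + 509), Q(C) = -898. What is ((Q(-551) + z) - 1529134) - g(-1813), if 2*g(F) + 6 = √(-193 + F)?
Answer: -1553561 - I*√2006/2 ≈ -1.5536e+6 - 22.394*I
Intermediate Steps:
z = -23532 (z = 212*(-111) = -23532)
g(F) = -3 + √(-193 + F)/2
((Q(-551) + z) - 1529134) - g(-1813) = ((-898 - 23532) - 1529134) - (-3 + √(-193 - 1813)/2) = (-24430 - 1529134) - (-3 + √(-2006)/2) = -1553564 - (-3 + (I*√2006)/2) = -1553564 - (-3 + I*√2006/2) = -1553564 + (3 - I*√2006/2) = -1553561 - I*√2006/2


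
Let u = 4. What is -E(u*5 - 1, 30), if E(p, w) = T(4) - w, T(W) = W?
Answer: 26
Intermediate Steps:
E(p, w) = 4 - w
-E(u*5 - 1, 30) = -(4 - 1*30) = -(4 - 30) = -1*(-26) = 26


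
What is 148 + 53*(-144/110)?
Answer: 4324/55 ≈ 78.618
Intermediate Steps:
148 + 53*(-144/110) = 148 + 53*(-144*1/110) = 148 + 53*(-72/55) = 148 - 3816/55 = 4324/55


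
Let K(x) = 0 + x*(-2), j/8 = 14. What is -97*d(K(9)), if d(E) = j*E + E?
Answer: 197298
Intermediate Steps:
j = 112 (j = 8*14 = 112)
K(x) = -2*x (K(x) = 0 - 2*x = -2*x)
d(E) = 113*E (d(E) = 112*E + E = 113*E)
-97*d(K(9)) = -10961*(-2*9) = -10961*(-18) = -97*(-2034) = 197298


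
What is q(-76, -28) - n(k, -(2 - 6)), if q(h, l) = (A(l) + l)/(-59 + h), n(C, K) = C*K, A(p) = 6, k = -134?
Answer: 72382/135 ≈ 536.16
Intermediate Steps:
q(h, l) = (6 + l)/(-59 + h)
q(-76, -28) - n(k, -(2 - 6)) = (6 - 28)/(-59 - 76) - (-134)*(-(2 - 6)) = -22/(-135) - (-134)*(-1*(-4)) = -1/135*(-22) - (-134)*4 = 22/135 - 1*(-536) = 22/135 + 536 = 72382/135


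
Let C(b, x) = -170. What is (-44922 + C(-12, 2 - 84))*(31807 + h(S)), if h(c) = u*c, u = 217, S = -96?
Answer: -494884700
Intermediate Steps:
h(c) = 217*c
(-44922 + C(-12, 2 - 84))*(31807 + h(S)) = (-44922 - 170)*(31807 + 217*(-96)) = -45092*(31807 - 20832) = -45092*10975 = -494884700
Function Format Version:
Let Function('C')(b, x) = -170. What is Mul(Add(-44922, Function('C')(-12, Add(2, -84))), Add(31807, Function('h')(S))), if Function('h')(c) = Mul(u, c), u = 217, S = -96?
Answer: -494884700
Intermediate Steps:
Function('h')(c) = Mul(217, c)
Mul(Add(-44922, Function('C')(-12, Add(2, -84))), Add(31807, Function('h')(S))) = Mul(Add(-44922, -170), Add(31807, Mul(217, -96))) = Mul(-45092, Add(31807, -20832)) = Mul(-45092, 10975) = -494884700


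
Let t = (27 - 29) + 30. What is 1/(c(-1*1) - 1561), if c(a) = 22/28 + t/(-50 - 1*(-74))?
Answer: -21/32740 ≈ -0.00064142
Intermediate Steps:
t = 28 (t = -2 + 30 = 28)
c(a) = 41/21 (c(a) = 22/28 + 28/(-50 - 1*(-74)) = 22*(1/28) + 28/(-50 + 74) = 11/14 + 28/24 = 11/14 + 28*(1/24) = 11/14 + 7/6 = 41/21)
1/(c(-1*1) - 1561) = 1/(41/21 - 1561) = 1/(-32740/21) = -21/32740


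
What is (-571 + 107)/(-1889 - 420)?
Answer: 464/2309 ≈ 0.20095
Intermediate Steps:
(-571 + 107)/(-1889 - 420) = -464/(-2309) = -464*(-1/2309) = 464/2309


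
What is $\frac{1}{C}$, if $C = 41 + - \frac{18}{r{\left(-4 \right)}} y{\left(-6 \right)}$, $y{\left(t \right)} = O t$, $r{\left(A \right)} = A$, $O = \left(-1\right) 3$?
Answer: $\frac{1}{122} \approx 0.0081967$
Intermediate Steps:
$O = -3$
$y{\left(t \right)} = - 3 t$
$C = 122$ ($C = 41 + - \frac{18}{-4} \left(\left(-3\right) \left(-6\right)\right) = 41 + \left(-18\right) \left(- \frac{1}{4}\right) 18 = 41 + \frac{9}{2} \cdot 18 = 41 + 81 = 122$)
$\frac{1}{C} = \frac{1}{122}$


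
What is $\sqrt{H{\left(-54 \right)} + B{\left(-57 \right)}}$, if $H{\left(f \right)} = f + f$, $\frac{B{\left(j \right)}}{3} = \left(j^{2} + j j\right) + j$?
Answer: $3 \sqrt{2135} \approx 138.62$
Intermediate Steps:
$B{\left(j \right)} = 3 j + 6 j^{2}$ ($B{\left(j \right)} = 3 \left(\left(j^{2} + j j\right) + j\right) = 3 \left(\left(j^{2} + j^{2}\right) + j\right) = 3 \left(2 j^{2} + j\right) = 3 \left(j + 2 j^{2}\right) = 3 j + 6 j^{2}$)
$H{\left(f \right)} = 2 f$
$\sqrt{H{\left(-54 \right)} + B{\left(-57 \right)}} = \sqrt{2 \left(-54\right) + 3 \left(-57\right) \left(1 + 2 \left(-57\right)\right)} = \sqrt{-108 + 3 \left(-57\right) \left(1 - 114\right)} = \sqrt{-108 + 3 \left(-57\right) \left(-113\right)} = \sqrt{-108 + 19323} = \sqrt{19215} = 3 \sqrt{2135}$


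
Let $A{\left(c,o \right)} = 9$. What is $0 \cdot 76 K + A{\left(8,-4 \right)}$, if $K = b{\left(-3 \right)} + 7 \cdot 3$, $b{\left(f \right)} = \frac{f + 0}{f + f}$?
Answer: $9$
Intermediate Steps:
$b{\left(f \right)} = \frac{1}{2}$ ($b{\left(f \right)} = \frac{f}{2 f} = f \frac{1}{2 f} = \frac{1}{2}$)
$K = \frac{43}{2}$ ($K = \frac{1}{2} + 7 \cdot 3 = \frac{1}{2} + 21 = \frac{43}{2} \approx 21.5$)
$0 \cdot 76 K + A{\left(8,-4 \right)} = 0 \cdot 76 \cdot \frac{43}{2} + 9 = 0 \cdot \frac{43}{2} + 9 = 0 + 9 = 9$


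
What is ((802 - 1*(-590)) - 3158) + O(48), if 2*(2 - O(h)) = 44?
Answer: -1786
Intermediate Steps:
O(h) = -20 (O(h) = 2 - ½*44 = 2 - 22 = -20)
((802 - 1*(-590)) - 3158) + O(48) = ((802 - 1*(-590)) - 3158) - 20 = ((802 + 590) - 3158) - 20 = (1392 - 3158) - 20 = -1766 - 20 = -1786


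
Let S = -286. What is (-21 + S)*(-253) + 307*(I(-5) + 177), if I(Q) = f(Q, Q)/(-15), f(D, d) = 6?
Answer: 659436/5 ≈ 1.3189e+5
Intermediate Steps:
I(Q) = -⅖ (I(Q) = 6/(-15) = 6*(-1/15) = -⅖)
(-21 + S)*(-253) + 307*(I(-5) + 177) = (-21 - 286)*(-253) + 307*(-⅖ + 177) = -307*(-253) + 307*(883/5) = 77671 + 271081/5 = 659436/5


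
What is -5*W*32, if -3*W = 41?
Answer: 6560/3 ≈ 2186.7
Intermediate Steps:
W = -41/3 (W = -1/3*41 = -41/3 ≈ -13.667)
-5*W*32 = -5*(-41/3)*32 = (205/3)*32 = 6560/3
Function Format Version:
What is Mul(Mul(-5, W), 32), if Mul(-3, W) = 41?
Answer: Rational(6560, 3) ≈ 2186.7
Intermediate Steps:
W = Rational(-41, 3) (W = Mul(Rational(-1, 3), 41) = Rational(-41, 3) ≈ -13.667)
Mul(Mul(-5, W), 32) = Mul(Mul(-5, Rational(-41, 3)), 32) = Mul(Rational(205, 3), 32) = Rational(6560, 3)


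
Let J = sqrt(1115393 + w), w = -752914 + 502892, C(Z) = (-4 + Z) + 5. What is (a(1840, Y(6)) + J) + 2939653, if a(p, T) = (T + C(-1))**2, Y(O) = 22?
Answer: 2940137 + sqrt(865371) ≈ 2.9411e+6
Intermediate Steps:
C(Z) = 1 + Z
w = -250022
a(p, T) = T**2 (a(p, T) = (T + (1 - 1))**2 = (T + 0)**2 = T**2)
J = sqrt(865371) (J = sqrt(1115393 - 250022) = sqrt(865371) ≈ 930.25)
(a(1840, Y(6)) + J) + 2939653 = (22**2 + sqrt(865371)) + 2939653 = (484 + sqrt(865371)) + 2939653 = 2940137 + sqrt(865371)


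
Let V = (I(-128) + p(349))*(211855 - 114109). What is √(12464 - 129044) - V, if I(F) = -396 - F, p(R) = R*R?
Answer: -11879364618 + 2*I*√29145 ≈ -1.1879e+10 + 341.44*I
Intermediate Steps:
p(R) = R²
V = 11879364618 (V = ((-396 - 1*(-128)) + 349²)*(211855 - 114109) = ((-396 + 128) + 121801)*97746 = (-268 + 121801)*97746 = 121533*97746 = 11879364618)
√(12464 - 129044) - V = √(12464 - 129044) - 1*11879364618 = √(-116580) - 11879364618 = 2*I*√29145 - 11879364618 = -11879364618 + 2*I*√29145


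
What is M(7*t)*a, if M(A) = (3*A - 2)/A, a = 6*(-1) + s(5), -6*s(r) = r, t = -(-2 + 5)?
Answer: -2665/126 ≈ -21.151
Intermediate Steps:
t = -3 (t = -1*3 = -3)
s(r) = -r/6
a = -41/6 (a = 6*(-1) - ⅙*5 = -6 - ⅚ = -41/6 ≈ -6.8333)
M(A) = (-2 + 3*A)/A
M(7*t)*a = (3 - 2/(7*(-3)))*(-41/6) = (3 - 2/(-21))*(-41/6) = (3 - 2*(-1/21))*(-41/6) = (3 + 2/21)*(-41/6) = (65/21)*(-41/6) = -2665/126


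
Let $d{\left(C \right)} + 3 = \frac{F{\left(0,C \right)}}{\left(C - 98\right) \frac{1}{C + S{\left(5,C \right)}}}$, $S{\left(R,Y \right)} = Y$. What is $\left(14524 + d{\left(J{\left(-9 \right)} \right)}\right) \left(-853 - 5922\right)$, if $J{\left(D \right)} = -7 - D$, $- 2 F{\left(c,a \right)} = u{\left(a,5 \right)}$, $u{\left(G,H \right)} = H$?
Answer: $- \frac{4722263075}{48} \approx -9.8381 \cdot 10^{7}$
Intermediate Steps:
$F{\left(c,a \right)} = - \frac{5}{2}$ ($F{\left(c,a \right)} = \left(- \frac{1}{2}\right) 5 = - \frac{5}{2}$)
$d{\left(C \right)} = -3 - \frac{5 C}{-98 + C}$ ($d{\left(C \right)} = -3 - \frac{5}{2 \frac{C - 98}{C + C}} = -3 - \frac{5}{2 \frac{-98 + C}{2 C}} = -3 - \frac{5 \frac{2 C}{-98 + C}}{2} = -3 - \frac{5 C}{-98 + C}$)
$\left(14524 + d{\left(J{\left(-9 \right)} \right)}\right) \left(-853 - 5922\right) = \left(14524 + \frac{2 \left(147 - 4 \left(-7 - -9\right)\right)}{-98 - -2}\right) \left(-853 - 5922\right) = \left(14524 + \frac{2 \left(147 - 4 \left(-7 + 9\right)\right)}{-98 + \left(-7 + 9\right)}\right) \left(-6775\right) = \left(14524 + \frac{2 \left(147 - 8\right)}{-98 + 2}\right) \left(-6775\right) = \left(14524 + \frac{2 \left(147 - 8\right)}{-96}\right) \left(-6775\right) = \left(14524 + 2 \left(- \frac{1}{96}\right) 139\right) \left(-6775\right) = \left(14524 - \frac{139}{48}\right) \left(-6775\right) = \frac{697013}{48} \left(-6775\right) = - \frac{4722263075}{48}$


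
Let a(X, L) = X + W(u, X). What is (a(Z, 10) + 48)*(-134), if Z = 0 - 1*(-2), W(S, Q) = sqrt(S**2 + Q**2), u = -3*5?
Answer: -6700 - 134*sqrt(229) ≈ -8727.8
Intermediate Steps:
u = -15
W(S, Q) = sqrt(Q**2 + S**2)
Z = 2 (Z = 0 + 2 = 2)
a(X, L) = X + sqrt(225 + X**2) (a(X, L) = X + sqrt(X**2 + (-15)**2) = X + sqrt(X**2 + 225) = X + sqrt(225 + X**2))
(a(Z, 10) + 48)*(-134) = ((2 + sqrt(225 + 2**2)) + 48)*(-134) = ((2 + sqrt(225 + 4)) + 48)*(-134) = ((2 + sqrt(229)) + 48)*(-134) = (50 + sqrt(229))*(-134) = -6700 - 134*sqrt(229)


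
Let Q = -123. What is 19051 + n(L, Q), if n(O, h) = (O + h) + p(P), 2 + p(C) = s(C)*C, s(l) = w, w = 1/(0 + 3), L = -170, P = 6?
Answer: 18758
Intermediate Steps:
w = ⅓ (w = 1/3 = ⅓ ≈ 0.33333)
s(l) = ⅓
p(C) = -2 + C/3
n(O, h) = O + h (n(O, h) = (O + h) + (-2 + (⅓)*6) = (O + h) + (-2 + 2) = (O + h) + 0 = O + h)
19051 + n(L, Q) = 19051 + (-170 - 123) = 19051 - 293 = 18758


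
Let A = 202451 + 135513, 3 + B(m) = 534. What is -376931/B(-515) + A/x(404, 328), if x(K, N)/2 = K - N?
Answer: 30541343/20178 ≈ 1513.6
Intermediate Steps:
B(m) = 531 (B(m) = -3 + 534 = 531)
x(K, N) = -2*N + 2*K (x(K, N) = 2*(K - N) = -2*N + 2*K)
A = 337964
-376931/B(-515) + A/x(404, 328) = -376931/531 + 337964/(-2*328 + 2*404) = -376931*1/531 + 337964/(-656 + 808) = -376931/531 + 337964/152 = -376931/531 + 337964*(1/152) = -376931/531 + 84491/38 = 30541343/20178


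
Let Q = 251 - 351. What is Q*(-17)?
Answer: 1700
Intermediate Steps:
Q = -100
Q*(-17) = -100*(-17) = 1700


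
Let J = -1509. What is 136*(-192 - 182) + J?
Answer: -52373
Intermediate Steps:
136*(-192 - 182) + J = 136*(-192 - 182) - 1509 = 136*(-374) - 1509 = -50864 - 1509 = -52373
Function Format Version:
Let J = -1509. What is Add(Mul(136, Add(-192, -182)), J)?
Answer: -52373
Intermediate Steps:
Add(Mul(136, Add(-192, -182)), J) = Add(Mul(136, Add(-192, -182)), -1509) = Add(Mul(136, -374), -1509) = Add(-50864, -1509) = -52373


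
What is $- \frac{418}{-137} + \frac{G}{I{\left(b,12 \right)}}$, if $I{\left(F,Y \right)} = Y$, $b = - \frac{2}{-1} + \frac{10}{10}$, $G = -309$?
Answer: $- \frac{12439}{548} \approx -22.699$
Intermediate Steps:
$b = 3$ ($b = \left(-2\right) \left(-1\right) + 10 \cdot \frac{1}{10} = 2 + 1 = 3$)
$- \frac{418}{-137} + \frac{G}{I{\left(b,12 \right)}} = - \frac{418}{-137} - \frac{309}{12} = \left(-418\right) \left(- \frac{1}{137}\right) - \frac{103}{4} = \frac{418}{137} - \frac{103}{4} = - \frac{12439}{548}$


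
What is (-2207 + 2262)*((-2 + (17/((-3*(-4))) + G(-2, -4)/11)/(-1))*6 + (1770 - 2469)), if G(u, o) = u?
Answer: -79025/2 ≈ -39513.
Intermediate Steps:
(-2207 + 2262)*((-2 + (17/((-3*(-4))) + G(-2, -4)/11)/(-1))*6 + (1770 - 2469)) = (-2207 + 2262)*((-2 + (17/((-3*(-4))) - 2/11)/(-1))*6 + (1770 - 2469)) = 55*((-2 + (17/12 - 2*1/11)*(-1))*6 - 699) = 55*((-2 + (17*(1/12) - 2/11)*(-1))*6 - 699) = 55*((-2 + (17/12 - 2/11)*(-1))*6 - 699) = 55*((-2 + (163/132)*(-1))*6 - 699) = 55*((-2 - 163/132)*6 - 699) = 55*(-427/132*6 - 699) = 55*(-427/22 - 699) = 55*(-15805/22) = -79025/2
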